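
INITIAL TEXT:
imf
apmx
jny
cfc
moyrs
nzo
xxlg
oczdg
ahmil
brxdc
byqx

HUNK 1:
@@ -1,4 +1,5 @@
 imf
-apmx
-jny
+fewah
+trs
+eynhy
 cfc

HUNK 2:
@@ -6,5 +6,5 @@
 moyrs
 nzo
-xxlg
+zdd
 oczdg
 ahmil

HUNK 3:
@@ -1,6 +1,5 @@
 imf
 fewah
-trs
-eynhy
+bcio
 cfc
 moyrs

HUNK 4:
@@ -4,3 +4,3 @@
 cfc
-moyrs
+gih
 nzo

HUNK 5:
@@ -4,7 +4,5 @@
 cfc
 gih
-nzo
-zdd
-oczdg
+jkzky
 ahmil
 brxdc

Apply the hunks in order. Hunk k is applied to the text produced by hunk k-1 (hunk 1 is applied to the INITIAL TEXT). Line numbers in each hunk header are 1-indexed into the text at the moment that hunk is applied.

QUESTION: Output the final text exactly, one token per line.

Hunk 1: at line 1 remove [apmx,jny] add [fewah,trs,eynhy] -> 12 lines: imf fewah trs eynhy cfc moyrs nzo xxlg oczdg ahmil brxdc byqx
Hunk 2: at line 6 remove [xxlg] add [zdd] -> 12 lines: imf fewah trs eynhy cfc moyrs nzo zdd oczdg ahmil brxdc byqx
Hunk 3: at line 1 remove [trs,eynhy] add [bcio] -> 11 lines: imf fewah bcio cfc moyrs nzo zdd oczdg ahmil brxdc byqx
Hunk 4: at line 4 remove [moyrs] add [gih] -> 11 lines: imf fewah bcio cfc gih nzo zdd oczdg ahmil brxdc byqx
Hunk 5: at line 4 remove [nzo,zdd,oczdg] add [jkzky] -> 9 lines: imf fewah bcio cfc gih jkzky ahmil brxdc byqx

Answer: imf
fewah
bcio
cfc
gih
jkzky
ahmil
brxdc
byqx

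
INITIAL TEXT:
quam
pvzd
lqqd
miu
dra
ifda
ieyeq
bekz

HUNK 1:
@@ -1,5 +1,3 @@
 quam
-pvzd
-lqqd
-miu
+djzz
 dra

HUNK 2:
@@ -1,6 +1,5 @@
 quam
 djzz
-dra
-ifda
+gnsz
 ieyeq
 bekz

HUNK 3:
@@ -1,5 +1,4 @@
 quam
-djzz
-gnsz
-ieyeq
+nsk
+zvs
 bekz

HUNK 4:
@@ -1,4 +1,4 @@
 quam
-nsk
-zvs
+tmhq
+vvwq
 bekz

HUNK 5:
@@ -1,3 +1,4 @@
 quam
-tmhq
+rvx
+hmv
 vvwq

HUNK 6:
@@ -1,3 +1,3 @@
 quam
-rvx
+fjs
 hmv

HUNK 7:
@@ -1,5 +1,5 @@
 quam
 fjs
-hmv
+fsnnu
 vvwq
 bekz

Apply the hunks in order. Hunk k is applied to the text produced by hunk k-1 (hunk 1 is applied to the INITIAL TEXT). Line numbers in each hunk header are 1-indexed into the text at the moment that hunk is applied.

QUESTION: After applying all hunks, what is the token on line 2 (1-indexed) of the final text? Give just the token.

Answer: fjs

Derivation:
Hunk 1: at line 1 remove [pvzd,lqqd,miu] add [djzz] -> 6 lines: quam djzz dra ifda ieyeq bekz
Hunk 2: at line 1 remove [dra,ifda] add [gnsz] -> 5 lines: quam djzz gnsz ieyeq bekz
Hunk 3: at line 1 remove [djzz,gnsz,ieyeq] add [nsk,zvs] -> 4 lines: quam nsk zvs bekz
Hunk 4: at line 1 remove [nsk,zvs] add [tmhq,vvwq] -> 4 lines: quam tmhq vvwq bekz
Hunk 5: at line 1 remove [tmhq] add [rvx,hmv] -> 5 lines: quam rvx hmv vvwq bekz
Hunk 6: at line 1 remove [rvx] add [fjs] -> 5 lines: quam fjs hmv vvwq bekz
Hunk 7: at line 1 remove [hmv] add [fsnnu] -> 5 lines: quam fjs fsnnu vvwq bekz
Final line 2: fjs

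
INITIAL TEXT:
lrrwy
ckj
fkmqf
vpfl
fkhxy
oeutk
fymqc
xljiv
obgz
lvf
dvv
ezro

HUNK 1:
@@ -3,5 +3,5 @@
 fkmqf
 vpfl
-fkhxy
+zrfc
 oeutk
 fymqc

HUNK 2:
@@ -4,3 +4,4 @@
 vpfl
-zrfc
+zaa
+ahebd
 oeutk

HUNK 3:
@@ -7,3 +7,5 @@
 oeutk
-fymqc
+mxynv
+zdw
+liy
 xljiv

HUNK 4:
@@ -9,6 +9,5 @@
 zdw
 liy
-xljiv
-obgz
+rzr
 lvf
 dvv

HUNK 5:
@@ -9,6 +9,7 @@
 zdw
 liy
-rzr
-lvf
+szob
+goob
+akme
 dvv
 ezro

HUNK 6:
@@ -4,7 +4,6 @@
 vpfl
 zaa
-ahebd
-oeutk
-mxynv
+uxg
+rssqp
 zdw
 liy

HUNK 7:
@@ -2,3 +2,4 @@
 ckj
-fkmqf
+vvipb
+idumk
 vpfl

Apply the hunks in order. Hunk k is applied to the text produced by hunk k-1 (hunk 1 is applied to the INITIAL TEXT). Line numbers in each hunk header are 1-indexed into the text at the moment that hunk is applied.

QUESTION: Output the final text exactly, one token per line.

Answer: lrrwy
ckj
vvipb
idumk
vpfl
zaa
uxg
rssqp
zdw
liy
szob
goob
akme
dvv
ezro

Derivation:
Hunk 1: at line 3 remove [fkhxy] add [zrfc] -> 12 lines: lrrwy ckj fkmqf vpfl zrfc oeutk fymqc xljiv obgz lvf dvv ezro
Hunk 2: at line 4 remove [zrfc] add [zaa,ahebd] -> 13 lines: lrrwy ckj fkmqf vpfl zaa ahebd oeutk fymqc xljiv obgz lvf dvv ezro
Hunk 3: at line 7 remove [fymqc] add [mxynv,zdw,liy] -> 15 lines: lrrwy ckj fkmqf vpfl zaa ahebd oeutk mxynv zdw liy xljiv obgz lvf dvv ezro
Hunk 4: at line 9 remove [xljiv,obgz] add [rzr] -> 14 lines: lrrwy ckj fkmqf vpfl zaa ahebd oeutk mxynv zdw liy rzr lvf dvv ezro
Hunk 5: at line 9 remove [rzr,lvf] add [szob,goob,akme] -> 15 lines: lrrwy ckj fkmqf vpfl zaa ahebd oeutk mxynv zdw liy szob goob akme dvv ezro
Hunk 6: at line 4 remove [ahebd,oeutk,mxynv] add [uxg,rssqp] -> 14 lines: lrrwy ckj fkmqf vpfl zaa uxg rssqp zdw liy szob goob akme dvv ezro
Hunk 7: at line 2 remove [fkmqf] add [vvipb,idumk] -> 15 lines: lrrwy ckj vvipb idumk vpfl zaa uxg rssqp zdw liy szob goob akme dvv ezro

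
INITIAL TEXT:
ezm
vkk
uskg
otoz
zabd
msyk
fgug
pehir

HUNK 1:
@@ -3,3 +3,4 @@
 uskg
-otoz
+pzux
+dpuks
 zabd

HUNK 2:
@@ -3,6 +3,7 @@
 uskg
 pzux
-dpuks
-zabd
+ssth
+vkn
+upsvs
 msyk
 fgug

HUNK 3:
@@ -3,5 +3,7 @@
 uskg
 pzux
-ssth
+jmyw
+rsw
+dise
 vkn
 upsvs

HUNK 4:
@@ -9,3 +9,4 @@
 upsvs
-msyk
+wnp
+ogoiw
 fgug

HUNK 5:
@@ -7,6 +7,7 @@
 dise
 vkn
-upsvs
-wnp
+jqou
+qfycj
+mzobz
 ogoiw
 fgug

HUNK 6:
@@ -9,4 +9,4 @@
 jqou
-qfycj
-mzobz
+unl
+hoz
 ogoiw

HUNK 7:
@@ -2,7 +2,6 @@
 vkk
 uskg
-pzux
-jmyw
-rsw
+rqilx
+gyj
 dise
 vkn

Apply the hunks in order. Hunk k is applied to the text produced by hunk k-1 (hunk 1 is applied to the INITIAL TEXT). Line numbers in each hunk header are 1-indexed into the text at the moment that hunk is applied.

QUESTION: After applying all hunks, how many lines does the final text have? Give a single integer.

Hunk 1: at line 3 remove [otoz] add [pzux,dpuks] -> 9 lines: ezm vkk uskg pzux dpuks zabd msyk fgug pehir
Hunk 2: at line 3 remove [dpuks,zabd] add [ssth,vkn,upsvs] -> 10 lines: ezm vkk uskg pzux ssth vkn upsvs msyk fgug pehir
Hunk 3: at line 3 remove [ssth] add [jmyw,rsw,dise] -> 12 lines: ezm vkk uskg pzux jmyw rsw dise vkn upsvs msyk fgug pehir
Hunk 4: at line 9 remove [msyk] add [wnp,ogoiw] -> 13 lines: ezm vkk uskg pzux jmyw rsw dise vkn upsvs wnp ogoiw fgug pehir
Hunk 5: at line 7 remove [upsvs,wnp] add [jqou,qfycj,mzobz] -> 14 lines: ezm vkk uskg pzux jmyw rsw dise vkn jqou qfycj mzobz ogoiw fgug pehir
Hunk 6: at line 9 remove [qfycj,mzobz] add [unl,hoz] -> 14 lines: ezm vkk uskg pzux jmyw rsw dise vkn jqou unl hoz ogoiw fgug pehir
Hunk 7: at line 2 remove [pzux,jmyw,rsw] add [rqilx,gyj] -> 13 lines: ezm vkk uskg rqilx gyj dise vkn jqou unl hoz ogoiw fgug pehir
Final line count: 13

Answer: 13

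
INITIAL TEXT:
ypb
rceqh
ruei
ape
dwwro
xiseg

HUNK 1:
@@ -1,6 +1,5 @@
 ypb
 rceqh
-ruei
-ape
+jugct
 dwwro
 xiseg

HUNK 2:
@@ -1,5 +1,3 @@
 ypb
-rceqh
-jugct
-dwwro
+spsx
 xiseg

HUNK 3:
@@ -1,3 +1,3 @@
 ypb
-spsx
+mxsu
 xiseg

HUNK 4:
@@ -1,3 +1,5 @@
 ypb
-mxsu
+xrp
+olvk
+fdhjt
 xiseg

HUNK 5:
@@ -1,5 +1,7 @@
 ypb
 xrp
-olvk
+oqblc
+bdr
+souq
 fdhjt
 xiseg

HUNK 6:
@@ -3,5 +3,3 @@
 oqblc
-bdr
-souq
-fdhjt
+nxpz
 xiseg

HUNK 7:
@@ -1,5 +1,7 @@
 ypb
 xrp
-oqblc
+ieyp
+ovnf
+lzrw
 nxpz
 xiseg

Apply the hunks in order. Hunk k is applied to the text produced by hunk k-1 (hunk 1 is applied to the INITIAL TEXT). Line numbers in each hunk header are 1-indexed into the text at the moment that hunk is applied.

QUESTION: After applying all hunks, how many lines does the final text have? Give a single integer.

Answer: 7

Derivation:
Hunk 1: at line 1 remove [ruei,ape] add [jugct] -> 5 lines: ypb rceqh jugct dwwro xiseg
Hunk 2: at line 1 remove [rceqh,jugct,dwwro] add [spsx] -> 3 lines: ypb spsx xiseg
Hunk 3: at line 1 remove [spsx] add [mxsu] -> 3 lines: ypb mxsu xiseg
Hunk 4: at line 1 remove [mxsu] add [xrp,olvk,fdhjt] -> 5 lines: ypb xrp olvk fdhjt xiseg
Hunk 5: at line 1 remove [olvk] add [oqblc,bdr,souq] -> 7 lines: ypb xrp oqblc bdr souq fdhjt xiseg
Hunk 6: at line 3 remove [bdr,souq,fdhjt] add [nxpz] -> 5 lines: ypb xrp oqblc nxpz xiseg
Hunk 7: at line 1 remove [oqblc] add [ieyp,ovnf,lzrw] -> 7 lines: ypb xrp ieyp ovnf lzrw nxpz xiseg
Final line count: 7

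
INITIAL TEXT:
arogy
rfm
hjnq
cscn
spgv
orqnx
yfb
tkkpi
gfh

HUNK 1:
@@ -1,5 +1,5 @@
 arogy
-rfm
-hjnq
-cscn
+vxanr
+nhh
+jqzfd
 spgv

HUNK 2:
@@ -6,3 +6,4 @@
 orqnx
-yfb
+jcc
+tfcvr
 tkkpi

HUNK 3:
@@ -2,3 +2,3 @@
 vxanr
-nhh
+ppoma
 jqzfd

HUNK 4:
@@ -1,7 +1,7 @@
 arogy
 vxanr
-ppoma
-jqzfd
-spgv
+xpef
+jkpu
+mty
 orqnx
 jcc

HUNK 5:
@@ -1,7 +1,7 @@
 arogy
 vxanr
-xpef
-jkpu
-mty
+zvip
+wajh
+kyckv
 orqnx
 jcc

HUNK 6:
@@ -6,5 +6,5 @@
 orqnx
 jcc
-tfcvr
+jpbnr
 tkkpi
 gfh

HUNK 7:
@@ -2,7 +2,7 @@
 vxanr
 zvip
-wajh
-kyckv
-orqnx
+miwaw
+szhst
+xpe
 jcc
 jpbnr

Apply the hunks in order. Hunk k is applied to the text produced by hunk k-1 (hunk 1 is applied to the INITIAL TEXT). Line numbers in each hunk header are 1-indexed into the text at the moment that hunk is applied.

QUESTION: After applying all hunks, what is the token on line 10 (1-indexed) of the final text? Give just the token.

Answer: gfh

Derivation:
Hunk 1: at line 1 remove [rfm,hjnq,cscn] add [vxanr,nhh,jqzfd] -> 9 lines: arogy vxanr nhh jqzfd spgv orqnx yfb tkkpi gfh
Hunk 2: at line 6 remove [yfb] add [jcc,tfcvr] -> 10 lines: arogy vxanr nhh jqzfd spgv orqnx jcc tfcvr tkkpi gfh
Hunk 3: at line 2 remove [nhh] add [ppoma] -> 10 lines: arogy vxanr ppoma jqzfd spgv orqnx jcc tfcvr tkkpi gfh
Hunk 4: at line 1 remove [ppoma,jqzfd,spgv] add [xpef,jkpu,mty] -> 10 lines: arogy vxanr xpef jkpu mty orqnx jcc tfcvr tkkpi gfh
Hunk 5: at line 1 remove [xpef,jkpu,mty] add [zvip,wajh,kyckv] -> 10 lines: arogy vxanr zvip wajh kyckv orqnx jcc tfcvr tkkpi gfh
Hunk 6: at line 6 remove [tfcvr] add [jpbnr] -> 10 lines: arogy vxanr zvip wajh kyckv orqnx jcc jpbnr tkkpi gfh
Hunk 7: at line 2 remove [wajh,kyckv,orqnx] add [miwaw,szhst,xpe] -> 10 lines: arogy vxanr zvip miwaw szhst xpe jcc jpbnr tkkpi gfh
Final line 10: gfh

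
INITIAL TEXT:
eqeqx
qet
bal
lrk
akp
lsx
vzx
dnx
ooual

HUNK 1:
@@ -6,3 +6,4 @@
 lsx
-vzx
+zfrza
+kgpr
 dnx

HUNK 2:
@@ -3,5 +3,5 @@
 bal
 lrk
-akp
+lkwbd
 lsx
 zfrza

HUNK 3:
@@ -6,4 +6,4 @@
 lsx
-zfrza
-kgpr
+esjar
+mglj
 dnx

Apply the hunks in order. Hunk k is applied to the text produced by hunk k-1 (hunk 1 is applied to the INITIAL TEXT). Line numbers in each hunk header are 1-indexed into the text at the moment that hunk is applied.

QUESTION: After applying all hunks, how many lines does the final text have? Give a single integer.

Hunk 1: at line 6 remove [vzx] add [zfrza,kgpr] -> 10 lines: eqeqx qet bal lrk akp lsx zfrza kgpr dnx ooual
Hunk 2: at line 3 remove [akp] add [lkwbd] -> 10 lines: eqeqx qet bal lrk lkwbd lsx zfrza kgpr dnx ooual
Hunk 3: at line 6 remove [zfrza,kgpr] add [esjar,mglj] -> 10 lines: eqeqx qet bal lrk lkwbd lsx esjar mglj dnx ooual
Final line count: 10

Answer: 10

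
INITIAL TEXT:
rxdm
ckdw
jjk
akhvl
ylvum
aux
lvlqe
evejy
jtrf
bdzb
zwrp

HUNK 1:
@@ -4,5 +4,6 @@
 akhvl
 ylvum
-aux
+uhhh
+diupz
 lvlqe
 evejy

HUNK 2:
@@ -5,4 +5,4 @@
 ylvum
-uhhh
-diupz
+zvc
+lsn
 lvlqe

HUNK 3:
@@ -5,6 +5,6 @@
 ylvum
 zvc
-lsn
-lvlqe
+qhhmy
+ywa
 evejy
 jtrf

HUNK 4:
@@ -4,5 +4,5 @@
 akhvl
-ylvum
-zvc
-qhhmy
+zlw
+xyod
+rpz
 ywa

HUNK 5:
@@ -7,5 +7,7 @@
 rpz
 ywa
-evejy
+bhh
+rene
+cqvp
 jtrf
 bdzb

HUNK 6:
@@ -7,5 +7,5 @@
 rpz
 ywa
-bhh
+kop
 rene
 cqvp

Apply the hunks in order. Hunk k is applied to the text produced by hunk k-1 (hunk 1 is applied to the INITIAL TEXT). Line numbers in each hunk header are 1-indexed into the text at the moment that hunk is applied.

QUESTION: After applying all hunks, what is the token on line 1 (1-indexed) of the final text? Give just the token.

Hunk 1: at line 4 remove [aux] add [uhhh,diupz] -> 12 lines: rxdm ckdw jjk akhvl ylvum uhhh diupz lvlqe evejy jtrf bdzb zwrp
Hunk 2: at line 5 remove [uhhh,diupz] add [zvc,lsn] -> 12 lines: rxdm ckdw jjk akhvl ylvum zvc lsn lvlqe evejy jtrf bdzb zwrp
Hunk 3: at line 5 remove [lsn,lvlqe] add [qhhmy,ywa] -> 12 lines: rxdm ckdw jjk akhvl ylvum zvc qhhmy ywa evejy jtrf bdzb zwrp
Hunk 4: at line 4 remove [ylvum,zvc,qhhmy] add [zlw,xyod,rpz] -> 12 lines: rxdm ckdw jjk akhvl zlw xyod rpz ywa evejy jtrf bdzb zwrp
Hunk 5: at line 7 remove [evejy] add [bhh,rene,cqvp] -> 14 lines: rxdm ckdw jjk akhvl zlw xyod rpz ywa bhh rene cqvp jtrf bdzb zwrp
Hunk 6: at line 7 remove [bhh] add [kop] -> 14 lines: rxdm ckdw jjk akhvl zlw xyod rpz ywa kop rene cqvp jtrf bdzb zwrp
Final line 1: rxdm

Answer: rxdm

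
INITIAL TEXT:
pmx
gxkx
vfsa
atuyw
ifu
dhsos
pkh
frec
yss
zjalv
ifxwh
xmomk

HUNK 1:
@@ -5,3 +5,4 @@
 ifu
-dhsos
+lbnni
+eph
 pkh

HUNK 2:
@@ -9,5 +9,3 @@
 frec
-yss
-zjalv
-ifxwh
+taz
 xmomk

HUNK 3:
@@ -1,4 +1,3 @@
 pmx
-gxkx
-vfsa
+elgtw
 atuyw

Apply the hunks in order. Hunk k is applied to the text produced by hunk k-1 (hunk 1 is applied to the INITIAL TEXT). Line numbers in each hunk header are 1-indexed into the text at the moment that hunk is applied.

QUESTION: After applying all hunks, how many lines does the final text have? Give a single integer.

Answer: 10

Derivation:
Hunk 1: at line 5 remove [dhsos] add [lbnni,eph] -> 13 lines: pmx gxkx vfsa atuyw ifu lbnni eph pkh frec yss zjalv ifxwh xmomk
Hunk 2: at line 9 remove [yss,zjalv,ifxwh] add [taz] -> 11 lines: pmx gxkx vfsa atuyw ifu lbnni eph pkh frec taz xmomk
Hunk 3: at line 1 remove [gxkx,vfsa] add [elgtw] -> 10 lines: pmx elgtw atuyw ifu lbnni eph pkh frec taz xmomk
Final line count: 10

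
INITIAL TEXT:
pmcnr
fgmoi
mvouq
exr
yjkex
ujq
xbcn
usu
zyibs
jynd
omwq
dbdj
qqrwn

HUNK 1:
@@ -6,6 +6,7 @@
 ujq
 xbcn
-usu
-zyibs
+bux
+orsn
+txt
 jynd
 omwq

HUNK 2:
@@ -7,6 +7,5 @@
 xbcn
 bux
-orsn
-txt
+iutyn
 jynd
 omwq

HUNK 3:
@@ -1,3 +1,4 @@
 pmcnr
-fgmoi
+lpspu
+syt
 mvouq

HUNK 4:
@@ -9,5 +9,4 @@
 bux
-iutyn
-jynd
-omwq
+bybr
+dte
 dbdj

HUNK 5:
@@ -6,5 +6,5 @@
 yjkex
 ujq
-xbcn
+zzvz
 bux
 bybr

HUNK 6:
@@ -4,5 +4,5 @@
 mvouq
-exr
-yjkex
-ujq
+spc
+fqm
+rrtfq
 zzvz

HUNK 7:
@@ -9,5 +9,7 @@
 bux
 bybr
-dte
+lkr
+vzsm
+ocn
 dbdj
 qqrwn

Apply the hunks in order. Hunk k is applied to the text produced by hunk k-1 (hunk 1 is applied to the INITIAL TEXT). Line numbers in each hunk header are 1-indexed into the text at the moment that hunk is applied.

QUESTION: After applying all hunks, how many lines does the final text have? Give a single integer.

Answer: 15

Derivation:
Hunk 1: at line 6 remove [usu,zyibs] add [bux,orsn,txt] -> 14 lines: pmcnr fgmoi mvouq exr yjkex ujq xbcn bux orsn txt jynd omwq dbdj qqrwn
Hunk 2: at line 7 remove [orsn,txt] add [iutyn] -> 13 lines: pmcnr fgmoi mvouq exr yjkex ujq xbcn bux iutyn jynd omwq dbdj qqrwn
Hunk 3: at line 1 remove [fgmoi] add [lpspu,syt] -> 14 lines: pmcnr lpspu syt mvouq exr yjkex ujq xbcn bux iutyn jynd omwq dbdj qqrwn
Hunk 4: at line 9 remove [iutyn,jynd,omwq] add [bybr,dte] -> 13 lines: pmcnr lpspu syt mvouq exr yjkex ujq xbcn bux bybr dte dbdj qqrwn
Hunk 5: at line 6 remove [xbcn] add [zzvz] -> 13 lines: pmcnr lpspu syt mvouq exr yjkex ujq zzvz bux bybr dte dbdj qqrwn
Hunk 6: at line 4 remove [exr,yjkex,ujq] add [spc,fqm,rrtfq] -> 13 lines: pmcnr lpspu syt mvouq spc fqm rrtfq zzvz bux bybr dte dbdj qqrwn
Hunk 7: at line 9 remove [dte] add [lkr,vzsm,ocn] -> 15 lines: pmcnr lpspu syt mvouq spc fqm rrtfq zzvz bux bybr lkr vzsm ocn dbdj qqrwn
Final line count: 15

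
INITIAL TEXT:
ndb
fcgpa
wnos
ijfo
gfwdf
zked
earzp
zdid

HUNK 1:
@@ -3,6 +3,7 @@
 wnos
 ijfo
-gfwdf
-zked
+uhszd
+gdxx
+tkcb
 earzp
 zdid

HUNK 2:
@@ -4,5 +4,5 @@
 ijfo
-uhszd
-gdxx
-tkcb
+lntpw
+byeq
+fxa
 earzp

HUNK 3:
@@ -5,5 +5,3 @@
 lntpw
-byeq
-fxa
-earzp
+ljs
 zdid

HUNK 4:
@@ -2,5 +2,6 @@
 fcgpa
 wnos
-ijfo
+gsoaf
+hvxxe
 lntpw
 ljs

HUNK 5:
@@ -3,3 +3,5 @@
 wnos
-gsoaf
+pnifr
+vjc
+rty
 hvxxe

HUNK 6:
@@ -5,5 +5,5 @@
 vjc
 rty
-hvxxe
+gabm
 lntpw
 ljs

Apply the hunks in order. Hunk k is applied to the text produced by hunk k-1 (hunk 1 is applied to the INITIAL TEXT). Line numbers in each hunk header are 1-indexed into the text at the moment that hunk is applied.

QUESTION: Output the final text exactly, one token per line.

Hunk 1: at line 3 remove [gfwdf,zked] add [uhszd,gdxx,tkcb] -> 9 lines: ndb fcgpa wnos ijfo uhszd gdxx tkcb earzp zdid
Hunk 2: at line 4 remove [uhszd,gdxx,tkcb] add [lntpw,byeq,fxa] -> 9 lines: ndb fcgpa wnos ijfo lntpw byeq fxa earzp zdid
Hunk 3: at line 5 remove [byeq,fxa,earzp] add [ljs] -> 7 lines: ndb fcgpa wnos ijfo lntpw ljs zdid
Hunk 4: at line 2 remove [ijfo] add [gsoaf,hvxxe] -> 8 lines: ndb fcgpa wnos gsoaf hvxxe lntpw ljs zdid
Hunk 5: at line 3 remove [gsoaf] add [pnifr,vjc,rty] -> 10 lines: ndb fcgpa wnos pnifr vjc rty hvxxe lntpw ljs zdid
Hunk 6: at line 5 remove [hvxxe] add [gabm] -> 10 lines: ndb fcgpa wnos pnifr vjc rty gabm lntpw ljs zdid

Answer: ndb
fcgpa
wnos
pnifr
vjc
rty
gabm
lntpw
ljs
zdid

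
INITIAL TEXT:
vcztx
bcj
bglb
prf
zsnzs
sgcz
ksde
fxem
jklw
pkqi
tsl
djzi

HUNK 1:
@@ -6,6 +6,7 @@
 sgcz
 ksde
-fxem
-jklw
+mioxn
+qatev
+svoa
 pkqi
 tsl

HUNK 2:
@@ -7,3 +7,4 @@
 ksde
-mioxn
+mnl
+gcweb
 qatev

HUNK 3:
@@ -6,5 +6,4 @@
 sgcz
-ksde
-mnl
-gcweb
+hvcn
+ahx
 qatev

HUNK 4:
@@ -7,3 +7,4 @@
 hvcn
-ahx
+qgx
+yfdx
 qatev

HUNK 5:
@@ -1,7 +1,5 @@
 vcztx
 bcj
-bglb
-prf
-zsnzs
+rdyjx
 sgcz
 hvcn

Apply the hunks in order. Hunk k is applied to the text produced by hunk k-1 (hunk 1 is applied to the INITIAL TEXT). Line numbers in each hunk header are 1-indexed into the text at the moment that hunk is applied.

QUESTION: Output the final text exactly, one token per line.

Answer: vcztx
bcj
rdyjx
sgcz
hvcn
qgx
yfdx
qatev
svoa
pkqi
tsl
djzi

Derivation:
Hunk 1: at line 6 remove [fxem,jklw] add [mioxn,qatev,svoa] -> 13 lines: vcztx bcj bglb prf zsnzs sgcz ksde mioxn qatev svoa pkqi tsl djzi
Hunk 2: at line 7 remove [mioxn] add [mnl,gcweb] -> 14 lines: vcztx bcj bglb prf zsnzs sgcz ksde mnl gcweb qatev svoa pkqi tsl djzi
Hunk 3: at line 6 remove [ksde,mnl,gcweb] add [hvcn,ahx] -> 13 lines: vcztx bcj bglb prf zsnzs sgcz hvcn ahx qatev svoa pkqi tsl djzi
Hunk 4: at line 7 remove [ahx] add [qgx,yfdx] -> 14 lines: vcztx bcj bglb prf zsnzs sgcz hvcn qgx yfdx qatev svoa pkqi tsl djzi
Hunk 5: at line 1 remove [bglb,prf,zsnzs] add [rdyjx] -> 12 lines: vcztx bcj rdyjx sgcz hvcn qgx yfdx qatev svoa pkqi tsl djzi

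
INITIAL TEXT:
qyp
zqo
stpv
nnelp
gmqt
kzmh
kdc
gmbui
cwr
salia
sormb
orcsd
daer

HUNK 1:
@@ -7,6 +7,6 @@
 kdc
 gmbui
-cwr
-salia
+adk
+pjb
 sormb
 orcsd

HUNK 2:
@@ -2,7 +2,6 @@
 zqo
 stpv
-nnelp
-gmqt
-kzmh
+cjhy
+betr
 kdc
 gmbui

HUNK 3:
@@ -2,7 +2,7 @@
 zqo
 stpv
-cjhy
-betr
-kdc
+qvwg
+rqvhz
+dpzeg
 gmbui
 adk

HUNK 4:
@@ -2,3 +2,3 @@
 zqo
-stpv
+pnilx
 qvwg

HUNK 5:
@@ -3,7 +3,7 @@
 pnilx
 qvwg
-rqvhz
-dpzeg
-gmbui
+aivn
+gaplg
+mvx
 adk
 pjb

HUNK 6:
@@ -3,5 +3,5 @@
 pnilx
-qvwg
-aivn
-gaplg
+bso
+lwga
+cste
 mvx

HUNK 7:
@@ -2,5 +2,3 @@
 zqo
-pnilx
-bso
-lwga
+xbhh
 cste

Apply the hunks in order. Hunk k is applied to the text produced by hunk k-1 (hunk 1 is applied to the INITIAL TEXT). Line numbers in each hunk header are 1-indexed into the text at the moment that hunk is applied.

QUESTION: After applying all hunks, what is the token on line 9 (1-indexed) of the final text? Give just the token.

Answer: orcsd

Derivation:
Hunk 1: at line 7 remove [cwr,salia] add [adk,pjb] -> 13 lines: qyp zqo stpv nnelp gmqt kzmh kdc gmbui adk pjb sormb orcsd daer
Hunk 2: at line 2 remove [nnelp,gmqt,kzmh] add [cjhy,betr] -> 12 lines: qyp zqo stpv cjhy betr kdc gmbui adk pjb sormb orcsd daer
Hunk 3: at line 2 remove [cjhy,betr,kdc] add [qvwg,rqvhz,dpzeg] -> 12 lines: qyp zqo stpv qvwg rqvhz dpzeg gmbui adk pjb sormb orcsd daer
Hunk 4: at line 2 remove [stpv] add [pnilx] -> 12 lines: qyp zqo pnilx qvwg rqvhz dpzeg gmbui adk pjb sormb orcsd daer
Hunk 5: at line 3 remove [rqvhz,dpzeg,gmbui] add [aivn,gaplg,mvx] -> 12 lines: qyp zqo pnilx qvwg aivn gaplg mvx adk pjb sormb orcsd daer
Hunk 6: at line 3 remove [qvwg,aivn,gaplg] add [bso,lwga,cste] -> 12 lines: qyp zqo pnilx bso lwga cste mvx adk pjb sormb orcsd daer
Hunk 7: at line 2 remove [pnilx,bso,lwga] add [xbhh] -> 10 lines: qyp zqo xbhh cste mvx adk pjb sormb orcsd daer
Final line 9: orcsd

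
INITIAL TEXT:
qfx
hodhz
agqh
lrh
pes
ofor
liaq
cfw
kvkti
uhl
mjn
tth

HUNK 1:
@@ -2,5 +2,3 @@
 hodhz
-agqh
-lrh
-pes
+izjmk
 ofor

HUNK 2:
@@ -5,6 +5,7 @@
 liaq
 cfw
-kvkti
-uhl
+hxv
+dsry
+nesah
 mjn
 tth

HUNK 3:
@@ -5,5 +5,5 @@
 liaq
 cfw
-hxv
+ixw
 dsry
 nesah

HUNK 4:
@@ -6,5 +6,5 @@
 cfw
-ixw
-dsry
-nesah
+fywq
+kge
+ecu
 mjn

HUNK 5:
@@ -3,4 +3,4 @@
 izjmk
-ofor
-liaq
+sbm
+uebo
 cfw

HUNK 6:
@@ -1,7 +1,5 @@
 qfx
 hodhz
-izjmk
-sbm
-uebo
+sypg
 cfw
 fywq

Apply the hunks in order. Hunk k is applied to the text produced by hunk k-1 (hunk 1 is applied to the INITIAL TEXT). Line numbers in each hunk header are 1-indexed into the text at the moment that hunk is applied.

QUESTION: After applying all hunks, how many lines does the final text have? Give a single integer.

Answer: 9

Derivation:
Hunk 1: at line 2 remove [agqh,lrh,pes] add [izjmk] -> 10 lines: qfx hodhz izjmk ofor liaq cfw kvkti uhl mjn tth
Hunk 2: at line 5 remove [kvkti,uhl] add [hxv,dsry,nesah] -> 11 lines: qfx hodhz izjmk ofor liaq cfw hxv dsry nesah mjn tth
Hunk 3: at line 5 remove [hxv] add [ixw] -> 11 lines: qfx hodhz izjmk ofor liaq cfw ixw dsry nesah mjn tth
Hunk 4: at line 6 remove [ixw,dsry,nesah] add [fywq,kge,ecu] -> 11 lines: qfx hodhz izjmk ofor liaq cfw fywq kge ecu mjn tth
Hunk 5: at line 3 remove [ofor,liaq] add [sbm,uebo] -> 11 lines: qfx hodhz izjmk sbm uebo cfw fywq kge ecu mjn tth
Hunk 6: at line 1 remove [izjmk,sbm,uebo] add [sypg] -> 9 lines: qfx hodhz sypg cfw fywq kge ecu mjn tth
Final line count: 9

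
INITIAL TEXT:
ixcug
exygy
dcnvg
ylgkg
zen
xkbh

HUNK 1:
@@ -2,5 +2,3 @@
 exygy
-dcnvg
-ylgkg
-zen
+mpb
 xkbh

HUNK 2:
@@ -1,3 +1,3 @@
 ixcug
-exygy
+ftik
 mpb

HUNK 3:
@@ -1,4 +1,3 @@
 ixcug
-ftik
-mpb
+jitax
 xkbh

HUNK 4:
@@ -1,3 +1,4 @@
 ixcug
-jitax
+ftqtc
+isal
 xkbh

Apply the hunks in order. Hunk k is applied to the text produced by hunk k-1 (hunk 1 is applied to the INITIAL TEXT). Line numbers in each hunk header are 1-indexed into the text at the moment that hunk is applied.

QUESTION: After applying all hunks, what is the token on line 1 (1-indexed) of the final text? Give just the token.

Hunk 1: at line 2 remove [dcnvg,ylgkg,zen] add [mpb] -> 4 lines: ixcug exygy mpb xkbh
Hunk 2: at line 1 remove [exygy] add [ftik] -> 4 lines: ixcug ftik mpb xkbh
Hunk 3: at line 1 remove [ftik,mpb] add [jitax] -> 3 lines: ixcug jitax xkbh
Hunk 4: at line 1 remove [jitax] add [ftqtc,isal] -> 4 lines: ixcug ftqtc isal xkbh
Final line 1: ixcug

Answer: ixcug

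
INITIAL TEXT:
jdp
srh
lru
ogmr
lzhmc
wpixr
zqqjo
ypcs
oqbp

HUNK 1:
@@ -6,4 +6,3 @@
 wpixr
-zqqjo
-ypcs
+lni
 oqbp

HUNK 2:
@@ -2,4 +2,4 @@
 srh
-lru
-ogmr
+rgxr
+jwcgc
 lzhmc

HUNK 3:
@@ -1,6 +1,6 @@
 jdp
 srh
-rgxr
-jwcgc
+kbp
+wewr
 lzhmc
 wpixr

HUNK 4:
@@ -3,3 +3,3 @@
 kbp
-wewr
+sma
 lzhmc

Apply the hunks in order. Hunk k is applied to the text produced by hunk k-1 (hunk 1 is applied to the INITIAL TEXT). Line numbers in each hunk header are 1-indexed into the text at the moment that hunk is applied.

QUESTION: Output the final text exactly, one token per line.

Answer: jdp
srh
kbp
sma
lzhmc
wpixr
lni
oqbp

Derivation:
Hunk 1: at line 6 remove [zqqjo,ypcs] add [lni] -> 8 lines: jdp srh lru ogmr lzhmc wpixr lni oqbp
Hunk 2: at line 2 remove [lru,ogmr] add [rgxr,jwcgc] -> 8 lines: jdp srh rgxr jwcgc lzhmc wpixr lni oqbp
Hunk 3: at line 1 remove [rgxr,jwcgc] add [kbp,wewr] -> 8 lines: jdp srh kbp wewr lzhmc wpixr lni oqbp
Hunk 4: at line 3 remove [wewr] add [sma] -> 8 lines: jdp srh kbp sma lzhmc wpixr lni oqbp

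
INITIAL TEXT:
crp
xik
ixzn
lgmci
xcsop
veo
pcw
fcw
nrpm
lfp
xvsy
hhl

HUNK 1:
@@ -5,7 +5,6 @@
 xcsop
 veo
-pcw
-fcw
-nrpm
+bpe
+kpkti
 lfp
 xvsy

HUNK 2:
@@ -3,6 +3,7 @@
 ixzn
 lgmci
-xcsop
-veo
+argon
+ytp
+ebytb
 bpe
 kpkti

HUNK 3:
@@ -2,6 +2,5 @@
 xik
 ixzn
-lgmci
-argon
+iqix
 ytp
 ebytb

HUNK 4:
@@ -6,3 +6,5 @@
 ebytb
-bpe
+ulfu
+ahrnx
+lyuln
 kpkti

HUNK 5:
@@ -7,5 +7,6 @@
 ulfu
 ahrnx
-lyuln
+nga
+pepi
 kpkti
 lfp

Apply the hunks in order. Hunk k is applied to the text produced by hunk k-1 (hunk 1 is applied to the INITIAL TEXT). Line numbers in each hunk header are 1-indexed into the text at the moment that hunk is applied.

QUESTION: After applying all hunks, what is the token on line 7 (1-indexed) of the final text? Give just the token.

Answer: ulfu

Derivation:
Hunk 1: at line 5 remove [pcw,fcw,nrpm] add [bpe,kpkti] -> 11 lines: crp xik ixzn lgmci xcsop veo bpe kpkti lfp xvsy hhl
Hunk 2: at line 3 remove [xcsop,veo] add [argon,ytp,ebytb] -> 12 lines: crp xik ixzn lgmci argon ytp ebytb bpe kpkti lfp xvsy hhl
Hunk 3: at line 2 remove [lgmci,argon] add [iqix] -> 11 lines: crp xik ixzn iqix ytp ebytb bpe kpkti lfp xvsy hhl
Hunk 4: at line 6 remove [bpe] add [ulfu,ahrnx,lyuln] -> 13 lines: crp xik ixzn iqix ytp ebytb ulfu ahrnx lyuln kpkti lfp xvsy hhl
Hunk 5: at line 7 remove [lyuln] add [nga,pepi] -> 14 lines: crp xik ixzn iqix ytp ebytb ulfu ahrnx nga pepi kpkti lfp xvsy hhl
Final line 7: ulfu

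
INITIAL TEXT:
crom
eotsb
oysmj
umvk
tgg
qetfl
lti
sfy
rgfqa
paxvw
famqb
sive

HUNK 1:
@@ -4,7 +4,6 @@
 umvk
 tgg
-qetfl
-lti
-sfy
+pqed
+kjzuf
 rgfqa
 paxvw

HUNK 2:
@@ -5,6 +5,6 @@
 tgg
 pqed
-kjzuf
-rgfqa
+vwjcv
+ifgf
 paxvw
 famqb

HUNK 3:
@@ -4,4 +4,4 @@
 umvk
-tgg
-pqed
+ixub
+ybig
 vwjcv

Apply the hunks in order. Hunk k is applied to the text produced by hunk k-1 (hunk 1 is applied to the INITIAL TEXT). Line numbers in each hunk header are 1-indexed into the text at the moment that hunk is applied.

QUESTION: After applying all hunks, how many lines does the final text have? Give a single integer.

Answer: 11

Derivation:
Hunk 1: at line 4 remove [qetfl,lti,sfy] add [pqed,kjzuf] -> 11 lines: crom eotsb oysmj umvk tgg pqed kjzuf rgfqa paxvw famqb sive
Hunk 2: at line 5 remove [kjzuf,rgfqa] add [vwjcv,ifgf] -> 11 lines: crom eotsb oysmj umvk tgg pqed vwjcv ifgf paxvw famqb sive
Hunk 3: at line 4 remove [tgg,pqed] add [ixub,ybig] -> 11 lines: crom eotsb oysmj umvk ixub ybig vwjcv ifgf paxvw famqb sive
Final line count: 11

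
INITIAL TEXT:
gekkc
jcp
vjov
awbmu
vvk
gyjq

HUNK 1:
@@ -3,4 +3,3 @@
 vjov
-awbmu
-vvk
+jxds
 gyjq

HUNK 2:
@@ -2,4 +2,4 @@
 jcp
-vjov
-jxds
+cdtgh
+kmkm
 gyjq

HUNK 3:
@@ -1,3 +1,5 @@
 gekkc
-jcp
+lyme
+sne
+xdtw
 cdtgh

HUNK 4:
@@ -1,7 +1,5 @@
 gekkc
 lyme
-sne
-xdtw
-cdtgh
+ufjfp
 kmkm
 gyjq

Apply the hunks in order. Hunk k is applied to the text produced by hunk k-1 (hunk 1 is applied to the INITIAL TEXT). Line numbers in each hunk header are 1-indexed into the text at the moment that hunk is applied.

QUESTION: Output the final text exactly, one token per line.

Hunk 1: at line 3 remove [awbmu,vvk] add [jxds] -> 5 lines: gekkc jcp vjov jxds gyjq
Hunk 2: at line 2 remove [vjov,jxds] add [cdtgh,kmkm] -> 5 lines: gekkc jcp cdtgh kmkm gyjq
Hunk 3: at line 1 remove [jcp] add [lyme,sne,xdtw] -> 7 lines: gekkc lyme sne xdtw cdtgh kmkm gyjq
Hunk 4: at line 1 remove [sne,xdtw,cdtgh] add [ufjfp] -> 5 lines: gekkc lyme ufjfp kmkm gyjq

Answer: gekkc
lyme
ufjfp
kmkm
gyjq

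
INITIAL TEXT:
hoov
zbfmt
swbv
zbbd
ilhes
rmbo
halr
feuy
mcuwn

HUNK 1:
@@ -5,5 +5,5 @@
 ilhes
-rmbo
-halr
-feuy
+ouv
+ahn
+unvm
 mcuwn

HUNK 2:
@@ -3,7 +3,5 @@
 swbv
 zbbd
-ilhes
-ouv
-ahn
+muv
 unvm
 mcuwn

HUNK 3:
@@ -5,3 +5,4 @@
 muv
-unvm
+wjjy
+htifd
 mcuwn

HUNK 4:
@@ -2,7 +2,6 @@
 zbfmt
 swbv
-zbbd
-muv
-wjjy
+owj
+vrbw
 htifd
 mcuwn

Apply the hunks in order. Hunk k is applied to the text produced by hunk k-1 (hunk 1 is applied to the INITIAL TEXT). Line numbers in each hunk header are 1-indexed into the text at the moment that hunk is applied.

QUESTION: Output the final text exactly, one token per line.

Answer: hoov
zbfmt
swbv
owj
vrbw
htifd
mcuwn

Derivation:
Hunk 1: at line 5 remove [rmbo,halr,feuy] add [ouv,ahn,unvm] -> 9 lines: hoov zbfmt swbv zbbd ilhes ouv ahn unvm mcuwn
Hunk 2: at line 3 remove [ilhes,ouv,ahn] add [muv] -> 7 lines: hoov zbfmt swbv zbbd muv unvm mcuwn
Hunk 3: at line 5 remove [unvm] add [wjjy,htifd] -> 8 lines: hoov zbfmt swbv zbbd muv wjjy htifd mcuwn
Hunk 4: at line 2 remove [zbbd,muv,wjjy] add [owj,vrbw] -> 7 lines: hoov zbfmt swbv owj vrbw htifd mcuwn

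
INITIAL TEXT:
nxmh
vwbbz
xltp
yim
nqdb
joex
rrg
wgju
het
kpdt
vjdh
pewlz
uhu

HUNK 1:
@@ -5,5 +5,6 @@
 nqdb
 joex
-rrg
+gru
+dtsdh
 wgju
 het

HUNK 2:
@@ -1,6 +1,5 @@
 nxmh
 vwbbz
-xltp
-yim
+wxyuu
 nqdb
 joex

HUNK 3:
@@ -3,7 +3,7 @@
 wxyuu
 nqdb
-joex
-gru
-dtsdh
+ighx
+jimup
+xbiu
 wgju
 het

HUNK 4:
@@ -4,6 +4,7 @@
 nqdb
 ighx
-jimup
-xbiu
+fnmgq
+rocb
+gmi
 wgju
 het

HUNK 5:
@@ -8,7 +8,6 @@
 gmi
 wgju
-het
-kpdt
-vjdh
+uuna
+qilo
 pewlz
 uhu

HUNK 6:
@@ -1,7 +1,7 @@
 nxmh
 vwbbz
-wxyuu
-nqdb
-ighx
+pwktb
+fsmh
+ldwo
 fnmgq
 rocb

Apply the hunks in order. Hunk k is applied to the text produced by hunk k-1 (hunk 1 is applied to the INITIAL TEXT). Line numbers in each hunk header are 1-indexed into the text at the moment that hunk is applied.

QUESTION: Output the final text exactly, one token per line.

Answer: nxmh
vwbbz
pwktb
fsmh
ldwo
fnmgq
rocb
gmi
wgju
uuna
qilo
pewlz
uhu

Derivation:
Hunk 1: at line 5 remove [rrg] add [gru,dtsdh] -> 14 lines: nxmh vwbbz xltp yim nqdb joex gru dtsdh wgju het kpdt vjdh pewlz uhu
Hunk 2: at line 1 remove [xltp,yim] add [wxyuu] -> 13 lines: nxmh vwbbz wxyuu nqdb joex gru dtsdh wgju het kpdt vjdh pewlz uhu
Hunk 3: at line 3 remove [joex,gru,dtsdh] add [ighx,jimup,xbiu] -> 13 lines: nxmh vwbbz wxyuu nqdb ighx jimup xbiu wgju het kpdt vjdh pewlz uhu
Hunk 4: at line 4 remove [jimup,xbiu] add [fnmgq,rocb,gmi] -> 14 lines: nxmh vwbbz wxyuu nqdb ighx fnmgq rocb gmi wgju het kpdt vjdh pewlz uhu
Hunk 5: at line 8 remove [het,kpdt,vjdh] add [uuna,qilo] -> 13 lines: nxmh vwbbz wxyuu nqdb ighx fnmgq rocb gmi wgju uuna qilo pewlz uhu
Hunk 6: at line 1 remove [wxyuu,nqdb,ighx] add [pwktb,fsmh,ldwo] -> 13 lines: nxmh vwbbz pwktb fsmh ldwo fnmgq rocb gmi wgju uuna qilo pewlz uhu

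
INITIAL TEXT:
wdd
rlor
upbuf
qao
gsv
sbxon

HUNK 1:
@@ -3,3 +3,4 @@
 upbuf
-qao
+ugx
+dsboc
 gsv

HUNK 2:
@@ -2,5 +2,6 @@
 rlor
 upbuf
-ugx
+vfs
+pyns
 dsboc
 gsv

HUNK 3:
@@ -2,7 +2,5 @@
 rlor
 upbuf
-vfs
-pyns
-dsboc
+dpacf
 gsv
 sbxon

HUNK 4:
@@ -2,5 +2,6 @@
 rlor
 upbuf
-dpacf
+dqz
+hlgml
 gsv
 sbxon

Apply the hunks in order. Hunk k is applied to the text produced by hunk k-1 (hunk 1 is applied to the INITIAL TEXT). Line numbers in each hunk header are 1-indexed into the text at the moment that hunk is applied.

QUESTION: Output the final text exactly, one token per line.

Answer: wdd
rlor
upbuf
dqz
hlgml
gsv
sbxon

Derivation:
Hunk 1: at line 3 remove [qao] add [ugx,dsboc] -> 7 lines: wdd rlor upbuf ugx dsboc gsv sbxon
Hunk 2: at line 2 remove [ugx] add [vfs,pyns] -> 8 lines: wdd rlor upbuf vfs pyns dsboc gsv sbxon
Hunk 3: at line 2 remove [vfs,pyns,dsboc] add [dpacf] -> 6 lines: wdd rlor upbuf dpacf gsv sbxon
Hunk 4: at line 2 remove [dpacf] add [dqz,hlgml] -> 7 lines: wdd rlor upbuf dqz hlgml gsv sbxon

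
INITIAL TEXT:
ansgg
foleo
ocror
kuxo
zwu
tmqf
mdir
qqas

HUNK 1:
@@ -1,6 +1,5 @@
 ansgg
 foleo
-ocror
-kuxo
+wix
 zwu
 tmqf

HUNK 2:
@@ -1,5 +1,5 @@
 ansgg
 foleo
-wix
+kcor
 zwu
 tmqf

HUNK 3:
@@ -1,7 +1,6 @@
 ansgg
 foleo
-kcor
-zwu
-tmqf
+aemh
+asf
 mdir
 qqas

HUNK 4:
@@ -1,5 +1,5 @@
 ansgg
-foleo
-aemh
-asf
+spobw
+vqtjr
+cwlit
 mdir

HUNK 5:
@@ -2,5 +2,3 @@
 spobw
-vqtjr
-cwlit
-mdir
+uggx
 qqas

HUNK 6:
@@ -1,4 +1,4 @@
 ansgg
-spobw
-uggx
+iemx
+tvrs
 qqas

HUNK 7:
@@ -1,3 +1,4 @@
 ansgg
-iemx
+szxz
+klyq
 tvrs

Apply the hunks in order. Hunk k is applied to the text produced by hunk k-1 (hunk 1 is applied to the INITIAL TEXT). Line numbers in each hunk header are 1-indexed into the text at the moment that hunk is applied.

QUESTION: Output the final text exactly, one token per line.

Hunk 1: at line 1 remove [ocror,kuxo] add [wix] -> 7 lines: ansgg foleo wix zwu tmqf mdir qqas
Hunk 2: at line 1 remove [wix] add [kcor] -> 7 lines: ansgg foleo kcor zwu tmqf mdir qqas
Hunk 3: at line 1 remove [kcor,zwu,tmqf] add [aemh,asf] -> 6 lines: ansgg foleo aemh asf mdir qqas
Hunk 4: at line 1 remove [foleo,aemh,asf] add [spobw,vqtjr,cwlit] -> 6 lines: ansgg spobw vqtjr cwlit mdir qqas
Hunk 5: at line 2 remove [vqtjr,cwlit,mdir] add [uggx] -> 4 lines: ansgg spobw uggx qqas
Hunk 6: at line 1 remove [spobw,uggx] add [iemx,tvrs] -> 4 lines: ansgg iemx tvrs qqas
Hunk 7: at line 1 remove [iemx] add [szxz,klyq] -> 5 lines: ansgg szxz klyq tvrs qqas

Answer: ansgg
szxz
klyq
tvrs
qqas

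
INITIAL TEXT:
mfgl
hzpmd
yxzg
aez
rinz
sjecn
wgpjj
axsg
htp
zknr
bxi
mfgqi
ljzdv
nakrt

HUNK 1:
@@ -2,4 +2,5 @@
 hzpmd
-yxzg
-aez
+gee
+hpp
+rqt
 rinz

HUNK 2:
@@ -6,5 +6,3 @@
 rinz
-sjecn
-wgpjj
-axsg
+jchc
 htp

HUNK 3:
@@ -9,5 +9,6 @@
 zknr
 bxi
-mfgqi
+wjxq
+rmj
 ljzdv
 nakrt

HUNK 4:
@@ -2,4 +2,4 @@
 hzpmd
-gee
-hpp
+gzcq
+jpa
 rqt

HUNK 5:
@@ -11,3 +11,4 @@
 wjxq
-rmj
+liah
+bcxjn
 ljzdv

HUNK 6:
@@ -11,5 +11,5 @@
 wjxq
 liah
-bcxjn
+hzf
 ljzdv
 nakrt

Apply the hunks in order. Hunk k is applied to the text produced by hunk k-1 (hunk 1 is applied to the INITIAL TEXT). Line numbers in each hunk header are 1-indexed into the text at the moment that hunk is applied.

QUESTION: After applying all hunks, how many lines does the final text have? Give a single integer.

Answer: 15

Derivation:
Hunk 1: at line 2 remove [yxzg,aez] add [gee,hpp,rqt] -> 15 lines: mfgl hzpmd gee hpp rqt rinz sjecn wgpjj axsg htp zknr bxi mfgqi ljzdv nakrt
Hunk 2: at line 6 remove [sjecn,wgpjj,axsg] add [jchc] -> 13 lines: mfgl hzpmd gee hpp rqt rinz jchc htp zknr bxi mfgqi ljzdv nakrt
Hunk 3: at line 9 remove [mfgqi] add [wjxq,rmj] -> 14 lines: mfgl hzpmd gee hpp rqt rinz jchc htp zknr bxi wjxq rmj ljzdv nakrt
Hunk 4: at line 2 remove [gee,hpp] add [gzcq,jpa] -> 14 lines: mfgl hzpmd gzcq jpa rqt rinz jchc htp zknr bxi wjxq rmj ljzdv nakrt
Hunk 5: at line 11 remove [rmj] add [liah,bcxjn] -> 15 lines: mfgl hzpmd gzcq jpa rqt rinz jchc htp zknr bxi wjxq liah bcxjn ljzdv nakrt
Hunk 6: at line 11 remove [bcxjn] add [hzf] -> 15 lines: mfgl hzpmd gzcq jpa rqt rinz jchc htp zknr bxi wjxq liah hzf ljzdv nakrt
Final line count: 15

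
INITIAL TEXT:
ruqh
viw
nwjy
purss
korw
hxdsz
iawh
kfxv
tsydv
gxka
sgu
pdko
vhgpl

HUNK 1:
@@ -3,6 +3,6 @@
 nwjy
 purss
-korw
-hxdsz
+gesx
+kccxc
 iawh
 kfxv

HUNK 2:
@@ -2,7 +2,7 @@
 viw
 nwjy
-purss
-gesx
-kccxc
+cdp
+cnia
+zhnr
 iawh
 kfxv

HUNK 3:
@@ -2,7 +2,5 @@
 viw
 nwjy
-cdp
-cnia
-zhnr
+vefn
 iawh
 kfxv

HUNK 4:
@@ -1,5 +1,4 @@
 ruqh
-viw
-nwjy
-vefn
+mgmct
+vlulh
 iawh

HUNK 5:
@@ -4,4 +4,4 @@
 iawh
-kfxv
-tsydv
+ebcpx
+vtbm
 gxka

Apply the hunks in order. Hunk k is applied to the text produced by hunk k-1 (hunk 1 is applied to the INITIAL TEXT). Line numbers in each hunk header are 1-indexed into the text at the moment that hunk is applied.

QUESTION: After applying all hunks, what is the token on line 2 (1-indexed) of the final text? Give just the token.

Answer: mgmct

Derivation:
Hunk 1: at line 3 remove [korw,hxdsz] add [gesx,kccxc] -> 13 lines: ruqh viw nwjy purss gesx kccxc iawh kfxv tsydv gxka sgu pdko vhgpl
Hunk 2: at line 2 remove [purss,gesx,kccxc] add [cdp,cnia,zhnr] -> 13 lines: ruqh viw nwjy cdp cnia zhnr iawh kfxv tsydv gxka sgu pdko vhgpl
Hunk 3: at line 2 remove [cdp,cnia,zhnr] add [vefn] -> 11 lines: ruqh viw nwjy vefn iawh kfxv tsydv gxka sgu pdko vhgpl
Hunk 4: at line 1 remove [viw,nwjy,vefn] add [mgmct,vlulh] -> 10 lines: ruqh mgmct vlulh iawh kfxv tsydv gxka sgu pdko vhgpl
Hunk 5: at line 4 remove [kfxv,tsydv] add [ebcpx,vtbm] -> 10 lines: ruqh mgmct vlulh iawh ebcpx vtbm gxka sgu pdko vhgpl
Final line 2: mgmct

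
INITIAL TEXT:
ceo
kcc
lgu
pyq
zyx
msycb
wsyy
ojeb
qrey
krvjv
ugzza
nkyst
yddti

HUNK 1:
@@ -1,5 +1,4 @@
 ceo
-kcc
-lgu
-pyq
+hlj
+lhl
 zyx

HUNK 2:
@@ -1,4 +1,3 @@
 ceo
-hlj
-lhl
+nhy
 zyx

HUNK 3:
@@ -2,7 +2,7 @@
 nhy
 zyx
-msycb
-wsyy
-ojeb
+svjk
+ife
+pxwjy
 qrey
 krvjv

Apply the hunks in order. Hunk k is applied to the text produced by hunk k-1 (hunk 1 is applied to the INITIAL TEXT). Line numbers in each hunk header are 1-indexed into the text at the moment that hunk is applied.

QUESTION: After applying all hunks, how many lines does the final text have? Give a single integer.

Hunk 1: at line 1 remove [kcc,lgu,pyq] add [hlj,lhl] -> 12 lines: ceo hlj lhl zyx msycb wsyy ojeb qrey krvjv ugzza nkyst yddti
Hunk 2: at line 1 remove [hlj,lhl] add [nhy] -> 11 lines: ceo nhy zyx msycb wsyy ojeb qrey krvjv ugzza nkyst yddti
Hunk 3: at line 2 remove [msycb,wsyy,ojeb] add [svjk,ife,pxwjy] -> 11 lines: ceo nhy zyx svjk ife pxwjy qrey krvjv ugzza nkyst yddti
Final line count: 11

Answer: 11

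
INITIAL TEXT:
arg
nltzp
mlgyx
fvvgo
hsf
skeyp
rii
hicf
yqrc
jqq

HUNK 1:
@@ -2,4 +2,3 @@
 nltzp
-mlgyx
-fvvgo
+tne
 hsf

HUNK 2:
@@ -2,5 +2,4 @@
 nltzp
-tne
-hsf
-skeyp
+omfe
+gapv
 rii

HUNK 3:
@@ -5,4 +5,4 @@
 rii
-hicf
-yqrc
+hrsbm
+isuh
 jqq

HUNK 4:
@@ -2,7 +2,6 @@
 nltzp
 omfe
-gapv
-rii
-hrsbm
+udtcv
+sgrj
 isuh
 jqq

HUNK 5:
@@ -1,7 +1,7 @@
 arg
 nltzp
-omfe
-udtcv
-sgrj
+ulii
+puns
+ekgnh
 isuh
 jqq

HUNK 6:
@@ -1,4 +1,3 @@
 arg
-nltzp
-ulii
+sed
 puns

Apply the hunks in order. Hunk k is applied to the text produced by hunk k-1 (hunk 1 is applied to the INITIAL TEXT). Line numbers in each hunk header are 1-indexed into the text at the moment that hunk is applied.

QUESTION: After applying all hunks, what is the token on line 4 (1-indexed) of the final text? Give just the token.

Answer: ekgnh

Derivation:
Hunk 1: at line 2 remove [mlgyx,fvvgo] add [tne] -> 9 lines: arg nltzp tne hsf skeyp rii hicf yqrc jqq
Hunk 2: at line 2 remove [tne,hsf,skeyp] add [omfe,gapv] -> 8 lines: arg nltzp omfe gapv rii hicf yqrc jqq
Hunk 3: at line 5 remove [hicf,yqrc] add [hrsbm,isuh] -> 8 lines: arg nltzp omfe gapv rii hrsbm isuh jqq
Hunk 4: at line 2 remove [gapv,rii,hrsbm] add [udtcv,sgrj] -> 7 lines: arg nltzp omfe udtcv sgrj isuh jqq
Hunk 5: at line 1 remove [omfe,udtcv,sgrj] add [ulii,puns,ekgnh] -> 7 lines: arg nltzp ulii puns ekgnh isuh jqq
Hunk 6: at line 1 remove [nltzp,ulii] add [sed] -> 6 lines: arg sed puns ekgnh isuh jqq
Final line 4: ekgnh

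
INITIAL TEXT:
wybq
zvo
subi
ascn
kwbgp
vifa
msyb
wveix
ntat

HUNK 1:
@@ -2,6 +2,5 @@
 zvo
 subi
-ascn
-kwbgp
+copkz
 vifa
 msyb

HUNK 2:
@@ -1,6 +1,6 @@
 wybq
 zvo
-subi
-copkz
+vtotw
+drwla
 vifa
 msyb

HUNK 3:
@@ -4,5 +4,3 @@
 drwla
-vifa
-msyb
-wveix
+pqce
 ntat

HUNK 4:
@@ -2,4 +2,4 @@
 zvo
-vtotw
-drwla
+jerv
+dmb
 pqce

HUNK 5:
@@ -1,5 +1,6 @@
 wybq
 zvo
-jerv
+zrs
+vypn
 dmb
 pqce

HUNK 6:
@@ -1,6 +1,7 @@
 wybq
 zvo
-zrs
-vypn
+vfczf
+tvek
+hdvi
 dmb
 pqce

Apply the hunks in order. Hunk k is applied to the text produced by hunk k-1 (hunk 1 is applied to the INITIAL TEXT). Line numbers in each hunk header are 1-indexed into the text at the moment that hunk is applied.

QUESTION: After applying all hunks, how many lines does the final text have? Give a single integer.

Hunk 1: at line 2 remove [ascn,kwbgp] add [copkz] -> 8 lines: wybq zvo subi copkz vifa msyb wveix ntat
Hunk 2: at line 1 remove [subi,copkz] add [vtotw,drwla] -> 8 lines: wybq zvo vtotw drwla vifa msyb wveix ntat
Hunk 3: at line 4 remove [vifa,msyb,wveix] add [pqce] -> 6 lines: wybq zvo vtotw drwla pqce ntat
Hunk 4: at line 2 remove [vtotw,drwla] add [jerv,dmb] -> 6 lines: wybq zvo jerv dmb pqce ntat
Hunk 5: at line 1 remove [jerv] add [zrs,vypn] -> 7 lines: wybq zvo zrs vypn dmb pqce ntat
Hunk 6: at line 1 remove [zrs,vypn] add [vfczf,tvek,hdvi] -> 8 lines: wybq zvo vfczf tvek hdvi dmb pqce ntat
Final line count: 8

Answer: 8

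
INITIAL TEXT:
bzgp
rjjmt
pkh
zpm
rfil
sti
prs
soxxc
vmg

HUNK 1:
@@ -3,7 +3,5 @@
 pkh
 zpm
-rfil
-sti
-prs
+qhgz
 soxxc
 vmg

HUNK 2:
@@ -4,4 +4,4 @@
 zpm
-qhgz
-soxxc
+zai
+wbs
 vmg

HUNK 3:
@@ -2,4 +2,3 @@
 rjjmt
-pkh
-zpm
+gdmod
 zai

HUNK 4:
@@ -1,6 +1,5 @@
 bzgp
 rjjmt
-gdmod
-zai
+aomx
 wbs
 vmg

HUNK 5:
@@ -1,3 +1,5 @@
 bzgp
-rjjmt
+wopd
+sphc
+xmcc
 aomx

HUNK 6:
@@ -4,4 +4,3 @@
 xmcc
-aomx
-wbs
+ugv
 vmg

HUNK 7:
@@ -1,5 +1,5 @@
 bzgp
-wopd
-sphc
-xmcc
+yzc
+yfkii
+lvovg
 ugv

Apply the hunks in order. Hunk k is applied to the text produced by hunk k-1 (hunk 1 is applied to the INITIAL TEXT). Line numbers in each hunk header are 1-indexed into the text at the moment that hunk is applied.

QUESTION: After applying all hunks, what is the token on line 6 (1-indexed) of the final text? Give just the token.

Answer: vmg

Derivation:
Hunk 1: at line 3 remove [rfil,sti,prs] add [qhgz] -> 7 lines: bzgp rjjmt pkh zpm qhgz soxxc vmg
Hunk 2: at line 4 remove [qhgz,soxxc] add [zai,wbs] -> 7 lines: bzgp rjjmt pkh zpm zai wbs vmg
Hunk 3: at line 2 remove [pkh,zpm] add [gdmod] -> 6 lines: bzgp rjjmt gdmod zai wbs vmg
Hunk 4: at line 1 remove [gdmod,zai] add [aomx] -> 5 lines: bzgp rjjmt aomx wbs vmg
Hunk 5: at line 1 remove [rjjmt] add [wopd,sphc,xmcc] -> 7 lines: bzgp wopd sphc xmcc aomx wbs vmg
Hunk 6: at line 4 remove [aomx,wbs] add [ugv] -> 6 lines: bzgp wopd sphc xmcc ugv vmg
Hunk 7: at line 1 remove [wopd,sphc,xmcc] add [yzc,yfkii,lvovg] -> 6 lines: bzgp yzc yfkii lvovg ugv vmg
Final line 6: vmg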